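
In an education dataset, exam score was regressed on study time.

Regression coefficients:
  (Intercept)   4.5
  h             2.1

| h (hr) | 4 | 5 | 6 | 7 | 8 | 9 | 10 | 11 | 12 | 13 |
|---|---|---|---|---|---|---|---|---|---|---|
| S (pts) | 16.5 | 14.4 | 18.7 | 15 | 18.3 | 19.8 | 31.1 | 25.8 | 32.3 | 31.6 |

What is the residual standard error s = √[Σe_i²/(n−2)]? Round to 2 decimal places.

s = 3.48

h=4: ŷ = 4.5 + 2.1·4 = 12.9; e = 16.5 − 12.9 = 3.6
h=5: ŷ = 4.5 + 2.1·5 = 15; e = 14.4 − 15 = -0.6
h=6: ŷ = 4.5 + 2.1·6 = 17.1; e = 18.7 − 17.1 = 1.6
h=7: ŷ = 4.5 + 2.1·7 = 19.2; e = 15 − 19.2 = -4.2
h=8: ŷ = 4.5 + 2.1·8 = 21.3; e = 18.3 − 21.3 = -3
h=9: ŷ = 4.5 + 2.1·9 = 23.4; e = 19.8 − 23.4 = -3.6
h=10: ŷ = 4.5 + 2.1·10 = 25.5; e = 31.1 − 25.5 = 5.6
h=11: ŷ = 4.5 + 2.1·11 = 27.6; e = 25.8 − 27.6 = -1.8
h=12: ŷ = 4.5 + 2.1·12 = 29.7; e = 32.3 − 29.7 = 2.6
h=13: ŷ = 4.5 + 2.1·13 = 31.8; e = 31.6 − 31.8 = -0.2
SSE = 12.96 + 0.36 + 2.56 + 17.64 + 9 + 12.96 + 31.36 + 3.24 + 6.76 + 0.04 = 96.88
s = √(96.88/8) = √12.11 ≈ 3.48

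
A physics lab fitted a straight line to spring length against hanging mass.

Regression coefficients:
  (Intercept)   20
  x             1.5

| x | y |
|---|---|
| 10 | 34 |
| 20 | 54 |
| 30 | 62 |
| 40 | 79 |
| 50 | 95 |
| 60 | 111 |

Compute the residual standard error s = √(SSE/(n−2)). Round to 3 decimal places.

x=10: ŷ = 20 + 1.5·10 = 35; e = 34 − 35 = -1
x=20: ŷ = 20 + 1.5·20 = 50; e = 54 − 50 = 4
x=30: ŷ = 20 + 1.5·30 = 65; e = 62 − 65 = -3
x=40: ŷ = 20 + 1.5·40 = 80; e = 79 − 80 = -1
x=50: ŷ = 20 + 1.5·50 = 95; e = 95 − 95 = 0
x=60: ŷ = 20 + 1.5·60 = 110; e = 111 − 110 = 1
SSE = 1 + 16 + 9 + 1 + 0 + 1 = 28
s = √(28/4) = √7 ≈ 2.646

s = 2.646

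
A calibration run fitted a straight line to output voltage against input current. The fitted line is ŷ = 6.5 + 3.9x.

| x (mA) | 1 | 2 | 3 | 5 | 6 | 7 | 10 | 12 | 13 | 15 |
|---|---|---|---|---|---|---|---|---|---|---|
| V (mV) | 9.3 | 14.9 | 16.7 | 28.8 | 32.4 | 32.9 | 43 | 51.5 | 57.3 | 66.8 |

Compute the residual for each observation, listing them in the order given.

-1.1, 0.6, -1.5, 2.8, 2.5, -0.9, -2.5, -1.8, 0.1, 1.8

x=1: ŷ = 6.5 + 3.9·1 = 10.4; e = 9.3 − 10.4 = -1.1
x=2: ŷ = 6.5 + 3.9·2 = 14.3; e = 14.9 − 14.3 = 0.6
x=3: ŷ = 6.5 + 3.9·3 = 18.2; e = 16.7 − 18.2 = -1.5
x=5: ŷ = 6.5 + 3.9·5 = 26; e = 28.8 − 26 = 2.8
x=6: ŷ = 6.5 + 3.9·6 = 29.9; e = 32.4 − 29.9 = 2.5
x=7: ŷ = 6.5 + 3.9·7 = 33.8; e = 32.9 − 33.8 = -0.9
x=10: ŷ = 6.5 + 3.9·10 = 45.5; e = 43 − 45.5 = -2.5
x=12: ŷ = 6.5 + 3.9·12 = 53.3; e = 51.5 − 53.3 = -1.8
x=13: ŷ = 6.5 + 3.9·13 = 57.2; e = 57.3 − 57.2 = 0.1
x=15: ŷ = 6.5 + 3.9·15 = 65; e = 66.8 − 65 = 1.8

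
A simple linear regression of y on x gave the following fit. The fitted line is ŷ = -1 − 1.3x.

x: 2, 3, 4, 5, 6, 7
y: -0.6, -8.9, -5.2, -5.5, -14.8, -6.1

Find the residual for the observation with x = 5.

ŷ = -1 − 1.3·5 = -7.5
r = -5.5 − (-7.5) = 2

r = 2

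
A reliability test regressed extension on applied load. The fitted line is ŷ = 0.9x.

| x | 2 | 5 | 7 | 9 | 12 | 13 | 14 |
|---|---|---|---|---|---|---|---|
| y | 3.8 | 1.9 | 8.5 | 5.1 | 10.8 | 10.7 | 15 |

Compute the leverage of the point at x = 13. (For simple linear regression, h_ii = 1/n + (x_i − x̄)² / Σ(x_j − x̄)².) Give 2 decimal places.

x̄ = (2 + 5 + 7 + 9 + 12 + 13 + 14)/7 = 8.85714
Σ(x − x̄)² = 47.0204 + 14.8776 + 3.44898 + 0.0204082 + 9.87755 + 17.1633 + 26.449 = 118.857
h = 1/7 + (4.14286)²/118.857 = 0.142857 + 0.144402 = 0.29

h = 0.29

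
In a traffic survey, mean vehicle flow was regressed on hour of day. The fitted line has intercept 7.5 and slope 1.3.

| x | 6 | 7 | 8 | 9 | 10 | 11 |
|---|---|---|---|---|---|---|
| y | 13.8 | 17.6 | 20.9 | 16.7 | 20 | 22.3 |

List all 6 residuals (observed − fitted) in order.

-1.5, 1, 3, -2.5, -0.5, 0.5

x=6: ŷ = 7.5 + 1.3·6 = 15.3; r = 13.8 − 15.3 = -1.5
x=7: ŷ = 7.5 + 1.3·7 = 16.6; r = 17.6 − 16.6 = 1
x=8: ŷ = 7.5 + 1.3·8 = 17.9; r = 20.9 − 17.9 = 3
x=9: ŷ = 7.5 + 1.3·9 = 19.2; r = 16.7 − 19.2 = -2.5
x=10: ŷ = 7.5 + 1.3·10 = 20.5; r = 20 − 20.5 = -0.5
x=11: ŷ = 7.5 + 1.3·11 = 21.8; r = 22.3 − 21.8 = 0.5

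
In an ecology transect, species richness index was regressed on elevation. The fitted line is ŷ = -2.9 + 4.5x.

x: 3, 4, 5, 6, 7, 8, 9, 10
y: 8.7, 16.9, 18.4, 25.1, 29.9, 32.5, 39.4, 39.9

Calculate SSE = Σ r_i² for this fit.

SSE = 19.42

x=3: ŷ = -2.9 + 4.5·3 = 10.6; r = 8.7 − 10.6 = -1.9
x=4: ŷ = -2.9 + 4.5·4 = 15.1; r = 16.9 − 15.1 = 1.8
x=5: ŷ = -2.9 + 4.5·5 = 19.6; r = 18.4 − 19.6 = -1.2
x=6: ŷ = -2.9 + 4.5·6 = 24.1; r = 25.1 − 24.1 = 1
x=7: ŷ = -2.9 + 4.5·7 = 28.6; r = 29.9 − 28.6 = 1.3
x=8: ŷ = -2.9 + 4.5·8 = 33.1; r = 32.5 − 33.1 = -0.6
x=9: ŷ = -2.9 + 4.5·9 = 37.6; r = 39.4 − 37.6 = 1.8
x=10: ŷ = -2.9 + 4.5·10 = 42.1; r = 39.9 − 42.1 = -2.2
SSE = 3.61 + 3.24 + 1.44 + 1 + 1.69 + 0.36 + 3.24 + 4.84 = 19.42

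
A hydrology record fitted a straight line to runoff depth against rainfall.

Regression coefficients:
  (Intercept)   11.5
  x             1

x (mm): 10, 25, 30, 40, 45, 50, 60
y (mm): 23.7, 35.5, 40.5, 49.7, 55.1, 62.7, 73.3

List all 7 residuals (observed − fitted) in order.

2.2, -1, -1, -1.8, -1.4, 1.2, 1.8

x=10: ŷ = 11.5 + 10 = 21.5; r = 23.7 − 21.5 = 2.2
x=25: ŷ = 11.5 + 25 = 36.5; r = 35.5 − 36.5 = -1
x=30: ŷ = 11.5 + 30 = 41.5; r = 40.5 − 41.5 = -1
x=40: ŷ = 11.5 + 40 = 51.5; r = 49.7 − 51.5 = -1.8
x=45: ŷ = 11.5 + 45 = 56.5; r = 55.1 − 56.5 = -1.4
x=50: ŷ = 11.5 + 50 = 61.5; r = 62.7 − 61.5 = 1.2
x=60: ŷ = 11.5 + 60 = 71.5; r = 73.3 − 71.5 = 1.8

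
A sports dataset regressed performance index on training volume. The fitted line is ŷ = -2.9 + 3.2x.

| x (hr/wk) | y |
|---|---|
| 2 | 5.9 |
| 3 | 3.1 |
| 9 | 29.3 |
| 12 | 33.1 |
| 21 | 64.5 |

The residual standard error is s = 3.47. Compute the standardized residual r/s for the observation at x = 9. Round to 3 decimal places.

0.980

ŷ = -2.9 + 3.2·9 = 25.9
r = 29.3 − 25.9 = 3.4
r/s = 3.4 / 3.47 = 0.980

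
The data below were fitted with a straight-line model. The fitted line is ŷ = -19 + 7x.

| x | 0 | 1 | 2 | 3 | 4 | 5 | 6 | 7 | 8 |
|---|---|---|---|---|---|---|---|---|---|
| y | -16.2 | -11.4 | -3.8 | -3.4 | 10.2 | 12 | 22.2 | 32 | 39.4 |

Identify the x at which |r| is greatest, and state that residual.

x=0: ŷ = -19 + 7·0 = -19; r = -16.2 − (-19) = 2.8
x=1: ŷ = -19 + 7·1 = -12; r = -11.4 − (-12) = 0.6
x=2: ŷ = -19 + 7·2 = -5; r = -3.8 − (-5) = 1.2
x=3: ŷ = -19 + 7·3 = 2; r = -3.4 − 2 = -5.4
x=4: ŷ = -19 + 7·4 = 9; r = 10.2 − 9 = 1.2
x=5: ŷ = -19 + 7·5 = 16; r = 12 − 16 = -4
x=6: ŷ = -19 + 7·6 = 23; r = 22.2 − 23 = -0.8
x=7: ŷ = -19 + 7·7 = 30; r = 32 − 30 = 2
x=8: ŷ = -19 + 7·8 = 37; r = 39.4 − 37 = 2.4
Largest |r| is 5.4 at x = 3, residual -5.4.

x = 3, r = -5.4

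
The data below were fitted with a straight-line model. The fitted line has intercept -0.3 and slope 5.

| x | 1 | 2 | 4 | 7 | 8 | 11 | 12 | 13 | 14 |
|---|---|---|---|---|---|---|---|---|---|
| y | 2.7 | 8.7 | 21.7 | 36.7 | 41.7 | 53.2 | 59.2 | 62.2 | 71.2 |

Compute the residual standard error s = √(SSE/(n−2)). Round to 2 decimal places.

s = 2.00

x=1: ŷ = -0.3 + 5·1 = 4.7; r = 2.7 − 4.7 = -2
x=2: ŷ = -0.3 + 5·2 = 9.7; r = 8.7 − 9.7 = -1
x=4: ŷ = -0.3 + 5·4 = 19.7; r = 21.7 − 19.7 = 2
x=7: ŷ = -0.3 + 5·7 = 34.7; r = 36.7 − 34.7 = 2
x=8: ŷ = -0.3 + 5·8 = 39.7; r = 41.7 − 39.7 = 2
x=11: ŷ = -0.3 + 5·11 = 54.7; r = 53.2 − 54.7 = -1.5
x=12: ŷ = -0.3 + 5·12 = 59.7; r = 59.2 − 59.7 = -0.5
x=13: ŷ = -0.3 + 5·13 = 64.7; r = 62.2 − 64.7 = -2.5
x=14: ŷ = -0.3 + 5·14 = 69.7; r = 71.2 − 69.7 = 1.5
SSE = 4 + 1 + 4 + 4 + 4 + 2.25 + 0.25 + 6.25 + 2.25 = 28
s = √(28/7) = √4 ≈ 2.00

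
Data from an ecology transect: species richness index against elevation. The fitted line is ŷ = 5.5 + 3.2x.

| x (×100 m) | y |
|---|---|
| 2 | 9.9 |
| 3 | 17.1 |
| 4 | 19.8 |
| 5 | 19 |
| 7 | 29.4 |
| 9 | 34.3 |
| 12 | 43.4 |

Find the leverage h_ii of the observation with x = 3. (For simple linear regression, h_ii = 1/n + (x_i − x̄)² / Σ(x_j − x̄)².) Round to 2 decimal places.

h = 0.26

x̄ = (2 + 3 + 4 + 5 + 7 + 9 + 12)/7 = 6
Σ(x − x̄)² = 16 + 9 + 4 + 1 + 1 + 9 + 36 = 76
h = 1/7 + (-3)²/76 = 0.142857 + 0.118421 = 0.26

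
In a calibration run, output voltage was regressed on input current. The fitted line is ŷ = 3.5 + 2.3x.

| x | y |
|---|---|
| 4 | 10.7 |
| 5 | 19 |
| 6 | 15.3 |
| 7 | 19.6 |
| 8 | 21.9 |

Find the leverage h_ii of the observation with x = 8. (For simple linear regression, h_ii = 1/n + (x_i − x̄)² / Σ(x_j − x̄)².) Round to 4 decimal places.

x̄ = (4 + 5 + 6 + 7 + 8)/5 = 6
Σ(x − x̄)² = 4 + 1 + 0 + 1 + 4 = 10
h = 1/5 + (2)²/10 = 0.2 + 0.4 = 0.6000

h = 0.6000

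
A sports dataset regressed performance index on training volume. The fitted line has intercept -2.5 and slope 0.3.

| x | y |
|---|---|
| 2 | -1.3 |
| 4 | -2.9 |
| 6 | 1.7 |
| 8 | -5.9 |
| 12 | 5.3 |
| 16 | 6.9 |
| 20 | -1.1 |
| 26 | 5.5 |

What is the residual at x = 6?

e = 2.4

ŷ = -2.5 + 0.3·6 = -0.7
e = 1.7 − (-0.7) = 2.4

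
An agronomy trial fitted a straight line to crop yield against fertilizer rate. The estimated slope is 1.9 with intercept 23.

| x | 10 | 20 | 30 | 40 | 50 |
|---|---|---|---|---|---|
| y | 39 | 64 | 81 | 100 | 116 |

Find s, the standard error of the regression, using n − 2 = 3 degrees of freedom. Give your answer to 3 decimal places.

s = 2.828

x=10: ŷ = 23 + 1.9·10 = 42; r = 39 − 42 = -3
x=20: ŷ = 23 + 1.9·20 = 61; r = 64 − 61 = 3
x=30: ŷ = 23 + 1.9·30 = 80; r = 81 − 80 = 1
x=40: ŷ = 23 + 1.9·40 = 99; r = 100 − 99 = 1
x=50: ŷ = 23 + 1.9·50 = 118; r = 116 − 118 = -2
SSE = 9 + 9 + 1 + 1 + 4 = 24
s = √(24/3) = √8 ≈ 2.828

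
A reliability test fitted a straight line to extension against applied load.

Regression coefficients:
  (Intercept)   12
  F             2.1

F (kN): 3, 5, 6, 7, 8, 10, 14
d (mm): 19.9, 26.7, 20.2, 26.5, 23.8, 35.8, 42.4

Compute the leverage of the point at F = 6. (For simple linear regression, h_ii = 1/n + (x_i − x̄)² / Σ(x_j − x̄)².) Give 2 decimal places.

F̄ = (3 + 5 + 6 + 7 + 8 + 10 + 14)/7 = 7.57143
Σ(F − F̄)² = 20.898 + 6.61224 + 2.46939 + 0.326531 + 0.183673 + 5.89796 + 41.3265 = 77.7143
h = 1/7 + (-1.57143)²/77.7143 = 0.142857 + 0.0317752 = 0.17

h = 0.17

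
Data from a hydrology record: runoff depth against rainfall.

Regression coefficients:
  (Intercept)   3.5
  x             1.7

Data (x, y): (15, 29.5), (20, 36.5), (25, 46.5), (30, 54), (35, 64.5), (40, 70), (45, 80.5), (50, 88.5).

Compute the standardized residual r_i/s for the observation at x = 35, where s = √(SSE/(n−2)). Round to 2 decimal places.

x=15: ŷ = 3.5 + 1.7·15 = 29; r = 29.5 − 29 = 0.5
x=20: ŷ = 3.5 + 1.7·20 = 37.5; r = 36.5 − 37.5 = -1
x=25: ŷ = 3.5 + 1.7·25 = 46; r = 46.5 − 46 = 0.5
x=30: ŷ = 3.5 + 1.7·30 = 54.5; r = 54 − 54.5 = -0.5
x=35: ŷ = 3.5 + 1.7·35 = 63; r = 64.5 − 63 = 1.5
x=40: ŷ = 3.5 + 1.7·40 = 71.5; r = 70 − 71.5 = -1.5
x=45: ŷ = 3.5 + 1.7·45 = 80; r = 80.5 − 80 = 0.5
x=50: ŷ = 3.5 + 1.7·50 = 88.5; r = 88.5 − 88.5 = 0
SSE = 0.25 + 1 + 0.25 + 0.25 + 2.25 + 2.25 + 0.25 + 0 = 6.5
s = √(6.5/6) = 1.04083
r/s = 1.5 / 1.04083 = 1.44

1.44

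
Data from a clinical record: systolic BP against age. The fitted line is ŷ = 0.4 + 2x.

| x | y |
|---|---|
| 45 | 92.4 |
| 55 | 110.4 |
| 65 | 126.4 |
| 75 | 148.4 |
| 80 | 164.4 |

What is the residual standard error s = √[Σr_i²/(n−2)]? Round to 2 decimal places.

x=45: ŷ = 0.4 + 2·45 = 90.4; r = 92.4 − 90.4 = 2
x=55: ŷ = 0.4 + 2·55 = 110.4; r = 110.4 − 110.4 = 0
x=65: ŷ = 0.4 + 2·65 = 130.4; r = 126.4 − 130.4 = -4
x=75: ŷ = 0.4 + 2·75 = 150.4; r = 148.4 − 150.4 = -2
x=80: ŷ = 0.4 + 2·80 = 160.4; r = 164.4 − 160.4 = 4
SSE = 4 + 0 + 16 + 4 + 16 = 40
s = √(40/3) = √13.3333 ≈ 3.65

s = 3.65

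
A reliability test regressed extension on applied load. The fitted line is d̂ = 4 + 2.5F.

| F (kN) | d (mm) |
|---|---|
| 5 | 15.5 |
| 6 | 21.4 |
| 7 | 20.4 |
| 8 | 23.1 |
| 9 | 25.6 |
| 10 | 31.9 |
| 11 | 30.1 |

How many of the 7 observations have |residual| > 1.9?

2

F=5: d̂ = 4 + 2.5·5 = 16.5; e = 15.5 − 16.5 = -1
F=6: d̂ = 4 + 2.5·6 = 19; e = 21.4 − 19 = 2.4
F=7: d̂ = 4 + 2.5·7 = 21.5; e = 20.4 − 21.5 = -1.1
F=8: d̂ = 4 + 2.5·8 = 24; e = 23.1 − 24 = -0.9
F=9: d̂ = 4 + 2.5·9 = 26.5; e = 25.6 − 26.5 = -0.9
F=10: d̂ = 4 + 2.5·10 = 29; e = 31.9 − 29 = 2.9
F=11: d̂ = 4 + 2.5·11 = 31.5; e = 30.1 − 31.5 = -1.4
|e| > 1.9: F=6 (|e|=2.4), F=10 (|e|=2.9) → 2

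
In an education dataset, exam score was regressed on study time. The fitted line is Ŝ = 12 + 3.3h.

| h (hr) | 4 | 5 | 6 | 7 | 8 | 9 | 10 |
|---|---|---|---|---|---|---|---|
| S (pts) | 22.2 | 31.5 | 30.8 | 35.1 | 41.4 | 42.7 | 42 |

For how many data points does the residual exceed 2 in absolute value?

4

h=4: Ŝ = 12 + 3.3·4 = 25.2; r = 22.2 − 25.2 = -3
h=5: Ŝ = 12 + 3.3·5 = 28.5; r = 31.5 − 28.5 = 3
h=6: Ŝ = 12 + 3.3·6 = 31.8; r = 30.8 − 31.8 = -1
h=7: Ŝ = 12 + 3.3·7 = 35.1; r = 35.1 − 35.1 = 0
h=8: Ŝ = 12 + 3.3·8 = 38.4; r = 41.4 − 38.4 = 3
h=9: Ŝ = 12 + 3.3·9 = 41.7; r = 42.7 − 41.7 = 1
h=10: Ŝ = 12 + 3.3·10 = 45; r = 42 − 45 = -3
|r| > 2: h=4 (|r|=3), h=5 (|r|=3), h=8 (|r|=3), h=10 (|r|=3) → 4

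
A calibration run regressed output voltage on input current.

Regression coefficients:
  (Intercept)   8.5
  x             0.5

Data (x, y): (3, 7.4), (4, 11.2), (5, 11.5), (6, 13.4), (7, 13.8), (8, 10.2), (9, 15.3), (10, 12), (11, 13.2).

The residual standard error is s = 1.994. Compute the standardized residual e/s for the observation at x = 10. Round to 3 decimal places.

-0.752

ŷ = 8.5 + 0.5·10 = 13.5
e = 12 − 13.5 = -1.5
e/s = -1.5 / 1.994 = -0.752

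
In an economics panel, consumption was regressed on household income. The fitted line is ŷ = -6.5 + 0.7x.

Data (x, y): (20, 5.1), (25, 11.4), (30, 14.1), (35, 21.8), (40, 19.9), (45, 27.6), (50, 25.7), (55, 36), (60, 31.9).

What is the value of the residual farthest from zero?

x=20: ŷ = -6.5 + 0.7·20 = 7.5; r = 5.1 − 7.5 = -2.4
x=25: ŷ = -6.5 + 0.7·25 = 11; r = 11.4 − 11 = 0.4
x=30: ŷ = -6.5 + 0.7·30 = 14.5; r = 14.1 − 14.5 = -0.4
x=35: ŷ = -6.5 + 0.7·35 = 18; r = 21.8 − 18 = 3.8
x=40: ŷ = -6.5 + 0.7·40 = 21.5; r = 19.9 − 21.5 = -1.6
x=45: ŷ = -6.5 + 0.7·45 = 25; r = 27.6 − 25 = 2.6
x=50: ŷ = -6.5 + 0.7·50 = 28.5; r = 25.7 − 28.5 = -2.8
x=55: ŷ = -6.5 + 0.7·55 = 32; r = 36 − 32 = 4
x=60: ŷ = -6.5 + 0.7·60 = 35.5; r = 31.9 − 35.5 = -3.6
Largest |r| is 4 at x = 55, residual 4.

r = 4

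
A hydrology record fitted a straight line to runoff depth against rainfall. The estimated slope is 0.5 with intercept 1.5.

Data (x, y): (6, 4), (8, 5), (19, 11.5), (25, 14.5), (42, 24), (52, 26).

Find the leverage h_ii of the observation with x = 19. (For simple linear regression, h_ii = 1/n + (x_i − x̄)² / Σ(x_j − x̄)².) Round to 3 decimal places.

x̄ = (6 + 8 + 19 + 25 + 42 + 52)/6 = 25.3333
Σ(x − x̄)² = 373.778 + 300.444 + 40.1111 + 0.111111 + 277.778 + 711.111 = 1703.33
h = 1/6 + (-6.33333)²/1703.33 = 0.166667 + 0.0235486 = 0.190

h = 0.190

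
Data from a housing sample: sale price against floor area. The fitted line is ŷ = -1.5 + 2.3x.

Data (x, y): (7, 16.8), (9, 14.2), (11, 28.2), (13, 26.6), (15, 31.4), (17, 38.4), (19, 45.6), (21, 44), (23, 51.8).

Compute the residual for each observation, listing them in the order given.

2.2, -5, 4.4, -1.8, -1.6, 0.8, 3.4, -2.8, 0.4

x=7: ŷ = -1.5 + 2.3·7 = 14.6; r = 16.8 − 14.6 = 2.2
x=9: ŷ = -1.5 + 2.3·9 = 19.2; r = 14.2 − 19.2 = -5
x=11: ŷ = -1.5 + 2.3·11 = 23.8; r = 28.2 − 23.8 = 4.4
x=13: ŷ = -1.5 + 2.3·13 = 28.4; r = 26.6 − 28.4 = -1.8
x=15: ŷ = -1.5 + 2.3·15 = 33; r = 31.4 − 33 = -1.6
x=17: ŷ = -1.5 + 2.3·17 = 37.6; r = 38.4 − 37.6 = 0.8
x=19: ŷ = -1.5 + 2.3·19 = 42.2; r = 45.6 − 42.2 = 3.4
x=21: ŷ = -1.5 + 2.3·21 = 46.8; r = 44 − 46.8 = -2.8
x=23: ŷ = -1.5 + 2.3·23 = 51.4; r = 51.8 − 51.4 = 0.4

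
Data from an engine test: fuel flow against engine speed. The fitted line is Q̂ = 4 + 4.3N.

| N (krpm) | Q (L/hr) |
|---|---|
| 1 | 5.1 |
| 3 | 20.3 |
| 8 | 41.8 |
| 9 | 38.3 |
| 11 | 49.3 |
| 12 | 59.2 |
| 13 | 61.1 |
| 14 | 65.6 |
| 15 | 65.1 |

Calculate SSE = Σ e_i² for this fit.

N=1: Q̂ = 4 + 4.3·1 = 8.3; e = 5.1 − 8.3 = -3.2
N=3: Q̂ = 4 + 4.3·3 = 16.9; e = 20.3 − 16.9 = 3.4
N=8: Q̂ = 4 + 4.3·8 = 38.4; e = 41.8 − 38.4 = 3.4
N=9: Q̂ = 4 + 4.3·9 = 42.7; e = 38.3 − 42.7 = -4.4
N=11: Q̂ = 4 + 4.3·11 = 51.3; e = 49.3 − 51.3 = -2
N=12: Q̂ = 4 + 4.3·12 = 55.6; e = 59.2 − 55.6 = 3.6
N=13: Q̂ = 4 + 4.3·13 = 59.9; e = 61.1 − 59.9 = 1.2
N=14: Q̂ = 4 + 4.3·14 = 64.2; e = 65.6 − 64.2 = 1.4
N=15: Q̂ = 4 + 4.3·15 = 68.5; e = 65.1 − 68.5 = -3.4
SSE = 10.24 + 11.56 + 11.56 + 19.36 + 4 + 12.96 + 1.44 + 1.96 + 11.56 = 84.64

SSE = 84.64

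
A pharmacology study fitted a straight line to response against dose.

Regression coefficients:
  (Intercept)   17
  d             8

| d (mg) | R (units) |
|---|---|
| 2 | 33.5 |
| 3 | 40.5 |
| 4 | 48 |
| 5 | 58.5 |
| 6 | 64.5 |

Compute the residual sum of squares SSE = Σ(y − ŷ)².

SSE = 4

d=2: ŷ = 17 + 8·2 = 33; e = 33.5 − 33 = 0.5
d=3: ŷ = 17 + 8·3 = 41; e = 40.5 − 41 = -0.5
d=4: ŷ = 17 + 8·4 = 49; e = 48 − 49 = -1
d=5: ŷ = 17 + 8·5 = 57; e = 58.5 − 57 = 1.5
d=6: ŷ = 17 + 8·6 = 65; e = 64.5 − 65 = -0.5
SSE = 0.25 + 0.25 + 1 + 2.25 + 0.25 = 4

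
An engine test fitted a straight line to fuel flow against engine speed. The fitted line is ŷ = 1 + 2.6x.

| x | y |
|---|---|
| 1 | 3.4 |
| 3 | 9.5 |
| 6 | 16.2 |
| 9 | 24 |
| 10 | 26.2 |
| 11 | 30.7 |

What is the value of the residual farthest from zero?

r = 1.1

x=1: ŷ = 1 + 2.6·1 = 3.6; r = 3.4 − 3.6 = -0.2
x=3: ŷ = 1 + 2.6·3 = 8.8; r = 9.5 − 8.8 = 0.7
x=6: ŷ = 1 + 2.6·6 = 16.6; r = 16.2 − 16.6 = -0.4
x=9: ŷ = 1 + 2.6·9 = 24.4; r = 24 − 24.4 = -0.4
x=10: ŷ = 1 + 2.6·10 = 27; r = 26.2 − 27 = -0.8
x=11: ŷ = 1 + 2.6·11 = 29.6; r = 30.7 − 29.6 = 1.1
Largest |r| is 1.1 at x = 11, residual 1.1.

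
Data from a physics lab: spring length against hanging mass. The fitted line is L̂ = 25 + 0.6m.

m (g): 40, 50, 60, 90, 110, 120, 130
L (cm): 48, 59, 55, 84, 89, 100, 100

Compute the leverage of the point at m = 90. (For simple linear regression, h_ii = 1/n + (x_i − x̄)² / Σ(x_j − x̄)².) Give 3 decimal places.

m̄ = (40 + 50 + 60 + 90 + 110 + 120 + 130)/7 = 85.7143
Σ(m − m̄)² = 2089.8 + 1275.51 + 661.224 + 18.3673 + 589.796 + 1175.51 + 1961.22 = 7771.43
h = 1/7 + (4.28571)²/7771.43 = 0.142857 + 0.00236345 = 0.145

h = 0.145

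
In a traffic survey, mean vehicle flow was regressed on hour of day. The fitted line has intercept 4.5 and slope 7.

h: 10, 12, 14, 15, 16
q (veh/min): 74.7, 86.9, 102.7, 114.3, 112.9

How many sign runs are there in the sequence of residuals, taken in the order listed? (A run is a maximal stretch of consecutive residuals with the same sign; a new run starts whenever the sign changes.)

4 runs

h=10: q̂ = 4.5 + 7·10 = 74.5; r = 74.7 − 74.5 = 0.2
h=12: q̂ = 4.5 + 7·12 = 88.5; r = 86.9 − 88.5 = -1.6
h=14: q̂ = 4.5 + 7·14 = 102.5; r = 102.7 − 102.5 = 0.2
h=15: q̂ = 4.5 + 7·15 = 109.5; r = 114.3 − 109.5 = 4.8
h=16: q̂ = 4.5 + 7·16 = 116.5; r = 112.9 − 116.5 = -3.6
Signs: + − + + −
Runs: +×1, −×1, +×2, −×1 → 4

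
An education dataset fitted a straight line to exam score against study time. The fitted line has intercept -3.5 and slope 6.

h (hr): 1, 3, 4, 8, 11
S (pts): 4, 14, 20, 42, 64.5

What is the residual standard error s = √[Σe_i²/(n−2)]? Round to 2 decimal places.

s = 2.08

h=1: Ŝ = -3.5 + 6·1 = 2.5; e = 4 − 2.5 = 1.5
h=3: Ŝ = -3.5 + 6·3 = 14.5; e = 14 − 14.5 = -0.5
h=4: Ŝ = -3.5 + 6·4 = 20.5; e = 20 − 20.5 = -0.5
h=8: Ŝ = -3.5 + 6·8 = 44.5; e = 42 − 44.5 = -2.5
h=11: Ŝ = -3.5 + 6·11 = 62.5; e = 64.5 − 62.5 = 2
SSE = 2.25 + 0.25 + 0.25 + 6.25 + 4 = 13
s = √(13/3) = √4.33333 ≈ 2.08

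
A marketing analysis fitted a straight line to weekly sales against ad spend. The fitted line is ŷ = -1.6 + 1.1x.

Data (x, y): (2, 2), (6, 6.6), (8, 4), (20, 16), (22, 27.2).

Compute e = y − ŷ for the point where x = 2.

e = 1.4

ŷ = -1.6 + 1.1·2 = 0.6
e = 2 − 0.6 = 1.4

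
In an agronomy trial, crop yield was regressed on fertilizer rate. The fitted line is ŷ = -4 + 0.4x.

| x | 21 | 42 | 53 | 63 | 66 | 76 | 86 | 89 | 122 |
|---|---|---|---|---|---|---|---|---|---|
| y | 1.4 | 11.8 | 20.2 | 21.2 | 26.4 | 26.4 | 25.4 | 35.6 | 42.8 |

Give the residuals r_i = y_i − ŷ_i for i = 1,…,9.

-3, -1, 3, 0, 4, 0, -5, 4, -2

x=21: ŷ = -4 + 0.4·21 = 4.4; r = 1.4 − 4.4 = -3
x=42: ŷ = -4 + 0.4·42 = 12.8; r = 11.8 − 12.8 = -1
x=53: ŷ = -4 + 0.4·53 = 17.2; r = 20.2 − 17.2 = 3
x=63: ŷ = -4 + 0.4·63 = 21.2; r = 21.2 − 21.2 = 0
x=66: ŷ = -4 + 0.4·66 = 22.4; r = 26.4 − 22.4 = 4
x=76: ŷ = -4 + 0.4·76 = 26.4; r = 26.4 − 26.4 = 0
x=86: ŷ = -4 + 0.4·86 = 30.4; r = 25.4 − 30.4 = -5
x=89: ŷ = -4 + 0.4·89 = 31.6; r = 35.6 − 31.6 = 4
x=122: ŷ = -4 + 0.4·122 = 44.8; r = 42.8 − 44.8 = -2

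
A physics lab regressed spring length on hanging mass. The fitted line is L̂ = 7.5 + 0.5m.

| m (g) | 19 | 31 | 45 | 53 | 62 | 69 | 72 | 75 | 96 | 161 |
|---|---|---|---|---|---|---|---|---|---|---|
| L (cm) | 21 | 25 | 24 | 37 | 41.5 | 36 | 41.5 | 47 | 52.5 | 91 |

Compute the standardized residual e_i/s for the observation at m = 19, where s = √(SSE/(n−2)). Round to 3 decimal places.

m=19: L̂ = 7.5 + 0.5·19 = 17; e = 21 − 17 = 4
m=31: L̂ = 7.5 + 0.5·31 = 23; e = 25 − 23 = 2
m=45: L̂ = 7.5 + 0.5·45 = 30; e = 24 − 30 = -6
m=53: L̂ = 7.5 + 0.5·53 = 34; e = 37 − 34 = 3
m=62: L̂ = 7.5 + 0.5·62 = 38.5; e = 41.5 − 38.5 = 3
m=69: L̂ = 7.5 + 0.5·69 = 42; e = 36 − 42 = -6
m=72: L̂ = 7.5 + 0.5·72 = 43.5; e = 41.5 − 43.5 = -2
m=75: L̂ = 7.5 + 0.5·75 = 45; e = 47 − 45 = 2
m=96: L̂ = 7.5 + 0.5·96 = 55.5; e = 52.5 − 55.5 = -3
m=161: L̂ = 7.5 + 0.5·161 = 88; e = 91 − 88 = 3
SSE = 16 + 4 + 36 + 9 + 9 + 36 + 4 + 4 + 9 + 9 = 136
s = √(136/8) = 4.12311
e/s = 4 / 4.12311 = 0.970

0.970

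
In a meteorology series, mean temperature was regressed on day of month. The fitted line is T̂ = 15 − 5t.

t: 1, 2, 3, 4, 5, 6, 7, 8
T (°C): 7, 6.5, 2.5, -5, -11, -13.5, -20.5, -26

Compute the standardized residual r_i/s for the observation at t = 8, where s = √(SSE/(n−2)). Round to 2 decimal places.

-0.52

t=1: T̂ = 15 − 5·1 = 10; r = 7 − 10 = -3
t=2: T̂ = 15 − 5·2 = 5; r = 6.5 − 5 = 1.5
t=3: T̂ = 15 − 5·3 = 0; r = 2.5 − 0 = 2.5
t=4: T̂ = 15 − 5·4 = -5; r = -5 − (-5) = 0
t=5: T̂ = 15 − 5·5 = -10; r = -11 − (-10) = -1
t=6: T̂ = 15 − 5·6 = -15; r = -13.5 − (-15) = 1.5
t=7: T̂ = 15 − 5·7 = -20; r = -20.5 − (-20) = -0.5
t=8: T̂ = 15 − 5·8 = -25; r = -26 − (-25) = -1
SSE = 9 + 2.25 + 6.25 + 0 + 1 + 2.25 + 0.25 + 1 = 22
s = √(22/6) = 1.91485
r/s = -1 / 1.91485 = -0.52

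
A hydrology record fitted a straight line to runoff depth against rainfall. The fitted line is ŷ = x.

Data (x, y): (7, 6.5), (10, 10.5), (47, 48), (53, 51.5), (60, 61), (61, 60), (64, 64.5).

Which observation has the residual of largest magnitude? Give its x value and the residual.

x = 53, e = -1.5

x=7: ŷ = 7 = 7; e = 6.5 − 7 = -0.5
x=10: ŷ = 10 = 10; e = 10.5 − 10 = 0.5
x=47: ŷ = 47 = 47; e = 48 − 47 = 1
x=53: ŷ = 53 = 53; e = 51.5 − 53 = -1.5
x=60: ŷ = 60 = 60; e = 61 − 60 = 1
x=61: ŷ = 61 = 61; e = 60 − 61 = -1
x=64: ŷ = 64 = 64; e = 64.5 − 64 = 0.5
Largest |e| is 1.5 at x = 53, residual -1.5.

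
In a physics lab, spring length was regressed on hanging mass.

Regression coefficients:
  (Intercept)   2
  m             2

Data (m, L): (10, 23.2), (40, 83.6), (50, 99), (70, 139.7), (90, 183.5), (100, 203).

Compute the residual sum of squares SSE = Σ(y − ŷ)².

m=10: L̂ = 2 + 2·10 = 22; e = 23.2 − 22 = 1.2
m=40: L̂ = 2 + 2·40 = 82; e = 83.6 − 82 = 1.6
m=50: L̂ = 2 + 2·50 = 102; e = 99 − 102 = -3
m=70: L̂ = 2 + 2·70 = 142; e = 139.7 − 142 = -2.3
m=90: L̂ = 2 + 2·90 = 182; e = 183.5 − 182 = 1.5
m=100: L̂ = 2 + 2·100 = 202; e = 203 − 202 = 1
SSE = 1.44 + 2.56 + 9 + 5.29 + 2.25 + 1 = 21.54

SSE = 21.54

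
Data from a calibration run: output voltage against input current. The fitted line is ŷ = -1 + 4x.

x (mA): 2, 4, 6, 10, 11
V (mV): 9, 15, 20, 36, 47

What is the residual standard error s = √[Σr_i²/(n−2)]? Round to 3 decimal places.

x=2: ŷ = -1 + 4·2 = 7; r = 9 − 7 = 2
x=4: ŷ = -1 + 4·4 = 15; r = 15 − 15 = 0
x=6: ŷ = -1 + 4·6 = 23; r = 20 − 23 = -3
x=10: ŷ = -1 + 4·10 = 39; r = 36 − 39 = -3
x=11: ŷ = -1 + 4·11 = 43; r = 47 − 43 = 4
SSE = 4 + 0 + 9 + 9 + 16 = 38
s = √(38/3) = √12.6667 ≈ 3.559

s = 3.559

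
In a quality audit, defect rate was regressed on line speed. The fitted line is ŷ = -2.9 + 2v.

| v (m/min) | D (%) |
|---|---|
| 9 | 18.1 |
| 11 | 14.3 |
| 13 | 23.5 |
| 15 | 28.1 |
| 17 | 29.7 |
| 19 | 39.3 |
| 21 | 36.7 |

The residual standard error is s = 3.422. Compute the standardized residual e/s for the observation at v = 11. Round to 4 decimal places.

-1.4027

ŷ = -2.9 + 2·11 = 19.1
e = 14.3 − 19.1 = -4.8
e/s = -4.8 / 3.422 = -1.4027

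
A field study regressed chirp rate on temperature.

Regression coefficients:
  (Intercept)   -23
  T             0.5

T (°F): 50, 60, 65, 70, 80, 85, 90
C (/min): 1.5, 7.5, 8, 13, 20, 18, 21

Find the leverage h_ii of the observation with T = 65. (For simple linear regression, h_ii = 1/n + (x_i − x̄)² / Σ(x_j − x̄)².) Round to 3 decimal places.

h = 0.176

T̄ = (50 + 60 + 65 + 70 + 80 + 85 + 90)/7 = 71.4286
Σ(T − T̄)² = 459.184 + 130.612 + 41.3265 + 2.04082 + 73.4694 + 184.184 + 344.898 = 1235.71
h = 1/7 + (-6.42857)²/1235.71 = 0.142857 + 0.0334434 = 0.176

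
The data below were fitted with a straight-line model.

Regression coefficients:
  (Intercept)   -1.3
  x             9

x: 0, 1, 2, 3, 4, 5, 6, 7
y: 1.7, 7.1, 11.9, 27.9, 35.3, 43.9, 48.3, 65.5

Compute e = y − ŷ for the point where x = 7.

e = 3.8

ŷ = -1.3 + 9·7 = 61.7
e = 65.5 − 61.7 = 3.8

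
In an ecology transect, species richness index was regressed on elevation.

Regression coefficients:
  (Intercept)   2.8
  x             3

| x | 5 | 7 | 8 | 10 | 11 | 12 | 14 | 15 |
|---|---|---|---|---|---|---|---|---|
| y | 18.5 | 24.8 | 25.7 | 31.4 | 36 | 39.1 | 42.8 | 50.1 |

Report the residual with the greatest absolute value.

e = 2.3

x=5: ŷ = 2.8 + 3·5 = 17.8; e = 18.5 − 17.8 = 0.7
x=7: ŷ = 2.8 + 3·7 = 23.8; e = 24.8 − 23.8 = 1
x=8: ŷ = 2.8 + 3·8 = 26.8; e = 25.7 − 26.8 = -1.1
x=10: ŷ = 2.8 + 3·10 = 32.8; e = 31.4 − 32.8 = -1.4
x=11: ŷ = 2.8 + 3·11 = 35.8; e = 36 − 35.8 = 0.2
x=12: ŷ = 2.8 + 3·12 = 38.8; e = 39.1 − 38.8 = 0.3
x=14: ŷ = 2.8 + 3·14 = 44.8; e = 42.8 − 44.8 = -2
x=15: ŷ = 2.8 + 3·15 = 47.8; e = 50.1 − 47.8 = 2.3
Largest |e| is 2.3 at x = 15, residual 2.3.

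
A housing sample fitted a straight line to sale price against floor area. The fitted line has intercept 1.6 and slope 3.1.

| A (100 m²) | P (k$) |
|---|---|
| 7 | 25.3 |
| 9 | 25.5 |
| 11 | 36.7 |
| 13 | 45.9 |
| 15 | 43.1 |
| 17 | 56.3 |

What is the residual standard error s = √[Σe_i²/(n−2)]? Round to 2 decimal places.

A=7: ŷ = 1.6 + 3.1·7 = 23.3; e = 25.3 − 23.3 = 2
A=9: ŷ = 1.6 + 3.1·9 = 29.5; e = 25.5 − 29.5 = -4
A=11: ŷ = 1.6 + 3.1·11 = 35.7; e = 36.7 − 35.7 = 1
A=13: ŷ = 1.6 + 3.1·13 = 41.9; e = 45.9 − 41.9 = 4
A=15: ŷ = 1.6 + 3.1·15 = 48.1; e = 43.1 − 48.1 = -5
A=17: ŷ = 1.6 + 3.1·17 = 54.3; e = 56.3 − 54.3 = 2
SSE = 4 + 16 + 1 + 16 + 25 + 4 = 66
s = √(66/4) = √16.5 ≈ 4.06

s = 4.06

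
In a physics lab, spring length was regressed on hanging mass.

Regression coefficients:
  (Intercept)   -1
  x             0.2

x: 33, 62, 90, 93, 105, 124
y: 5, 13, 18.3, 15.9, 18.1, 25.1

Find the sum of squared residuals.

SSE = 12.8

x=33: ŷ = -1 + 0.2·33 = 5.6; e = 5 − 5.6 = -0.6
x=62: ŷ = -1 + 0.2·62 = 11.4; e = 13 − 11.4 = 1.6
x=90: ŷ = -1 + 0.2·90 = 17; e = 18.3 − 17 = 1.3
x=93: ŷ = -1 + 0.2·93 = 17.6; e = 15.9 − 17.6 = -1.7
x=105: ŷ = -1 + 0.2·105 = 20; e = 18.1 − 20 = -1.9
x=124: ŷ = -1 + 0.2·124 = 23.8; e = 25.1 − 23.8 = 1.3
SSE = 0.36 + 2.56 + 1.69 + 2.89 + 3.61 + 1.69 = 12.8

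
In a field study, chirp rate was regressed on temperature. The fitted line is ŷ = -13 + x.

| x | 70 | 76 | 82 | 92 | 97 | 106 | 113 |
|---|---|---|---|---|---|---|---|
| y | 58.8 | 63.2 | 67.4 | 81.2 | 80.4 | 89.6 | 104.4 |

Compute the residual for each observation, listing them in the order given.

1.8, 0.2, -1.6, 2.2, -3.6, -3.4, 4.4

x=70: ŷ = -13 + 70 = 57; r = 58.8 − 57 = 1.8
x=76: ŷ = -13 + 76 = 63; r = 63.2 − 63 = 0.2
x=82: ŷ = -13 + 82 = 69; r = 67.4 − 69 = -1.6
x=92: ŷ = -13 + 92 = 79; r = 81.2 − 79 = 2.2
x=97: ŷ = -13 + 97 = 84; r = 80.4 − 84 = -3.6
x=106: ŷ = -13 + 106 = 93; r = 89.6 − 93 = -3.4
x=113: ŷ = -13 + 113 = 100; r = 104.4 − 100 = 4.4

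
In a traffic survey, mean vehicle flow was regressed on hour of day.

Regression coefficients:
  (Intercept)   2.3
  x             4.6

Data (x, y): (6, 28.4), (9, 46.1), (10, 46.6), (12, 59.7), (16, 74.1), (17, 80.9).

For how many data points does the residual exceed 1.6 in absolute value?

4

x=6: ŷ = 2.3 + 4.6·6 = 29.9; e = 28.4 − 29.9 = -1.5
x=9: ŷ = 2.3 + 4.6·9 = 43.7; e = 46.1 − 43.7 = 2.4
x=10: ŷ = 2.3 + 4.6·10 = 48.3; e = 46.6 − 48.3 = -1.7
x=12: ŷ = 2.3 + 4.6·12 = 57.5; e = 59.7 − 57.5 = 2.2
x=16: ŷ = 2.3 + 4.6·16 = 75.9; e = 74.1 − 75.9 = -1.8
x=17: ŷ = 2.3 + 4.6·17 = 80.5; e = 80.9 − 80.5 = 0.4
|e| > 1.6: x=9 (|e|=2.4), x=10 (|e|=1.7), x=12 (|e|=2.2), x=16 (|e|=1.8) → 4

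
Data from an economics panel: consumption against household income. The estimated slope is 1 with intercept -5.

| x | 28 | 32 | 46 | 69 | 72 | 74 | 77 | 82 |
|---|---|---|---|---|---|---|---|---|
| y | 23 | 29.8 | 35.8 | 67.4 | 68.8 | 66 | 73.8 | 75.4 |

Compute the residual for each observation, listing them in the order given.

x=28: ŷ = -5 + 28 = 23; e = 23 − 23 = 0
x=32: ŷ = -5 + 32 = 27; e = 29.8 − 27 = 2.8
x=46: ŷ = -5 + 46 = 41; e = 35.8 − 41 = -5.2
x=69: ŷ = -5 + 69 = 64; e = 67.4 − 64 = 3.4
x=72: ŷ = -5 + 72 = 67; e = 68.8 − 67 = 1.8
x=74: ŷ = -5 + 74 = 69; e = 66 − 69 = -3
x=77: ŷ = -5 + 77 = 72; e = 73.8 − 72 = 1.8
x=82: ŷ = -5 + 82 = 77; e = 75.4 − 77 = -1.6

0, 2.8, -5.2, 3.4, 1.8, -3, 1.8, -1.6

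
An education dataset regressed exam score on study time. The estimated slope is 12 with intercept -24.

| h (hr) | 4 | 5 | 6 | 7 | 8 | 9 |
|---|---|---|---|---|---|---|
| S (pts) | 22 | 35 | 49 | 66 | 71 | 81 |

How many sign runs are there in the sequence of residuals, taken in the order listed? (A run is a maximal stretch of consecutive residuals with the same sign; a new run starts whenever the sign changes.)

h=4: ŷ = -24 + 12·4 = 24; e = 22 − 24 = -2
h=5: ŷ = -24 + 12·5 = 36; e = 35 − 36 = -1
h=6: ŷ = -24 + 12·6 = 48; e = 49 − 48 = 1
h=7: ŷ = -24 + 12·7 = 60; e = 66 − 60 = 6
h=8: ŷ = -24 + 12·8 = 72; e = 71 − 72 = -1
h=9: ŷ = -24 + 12·9 = 84; e = 81 − 84 = -3
Signs: − − + + − −
Runs: −×2, +×2, −×2 → 3

3 runs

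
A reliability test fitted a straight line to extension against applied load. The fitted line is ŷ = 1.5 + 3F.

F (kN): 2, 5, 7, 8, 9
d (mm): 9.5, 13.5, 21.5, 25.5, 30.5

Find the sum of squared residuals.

F=2: ŷ = 1.5 + 3·2 = 7.5; r = 9.5 − 7.5 = 2
F=5: ŷ = 1.5 + 3·5 = 16.5; r = 13.5 − 16.5 = -3
F=7: ŷ = 1.5 + 3·7 = 22.5; r = 21.5 − 22.5 = -1
F=8: ŷ = 1.5 + 3·8 = 25.5; r = 25.5 − 25.5 = 0
F=9: ŷ = 1.5 + 3·9 = 28.5; r = 30.5 − 28.5 = 2
SSE = 4 + 9 + 1 + 0 + 4 = 18

SSE = 18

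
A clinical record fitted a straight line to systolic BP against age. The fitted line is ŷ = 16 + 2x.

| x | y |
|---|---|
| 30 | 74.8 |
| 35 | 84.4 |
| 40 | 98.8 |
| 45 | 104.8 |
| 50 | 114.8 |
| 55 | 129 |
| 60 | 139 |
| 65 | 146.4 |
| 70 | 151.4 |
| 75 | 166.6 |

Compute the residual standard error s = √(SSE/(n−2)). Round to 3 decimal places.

x=30: ŷ = 16 + 2·30 = 76; r = 74.8 − 76 = -1.2
x=35: ŷ = 16 + 2·35 = 86; r = 84.4 − 86 = -1.6
x=40: ŷ = 16 + 2·40 = 96; r = 98.8 − 96 = 2.8
x=45: ŷ = 16 + 2·45 = 106; r = 104.8 − 106 = -1.2
x=50: ŷ = 16 + 2·50 = 116; r = 114.8 − 116 = -1.2
x=55: ŷ = 16 + 2·55 = 126; r = 129 − 126 = 3
x=60: ŷ = 16 + 2·60 = 136; r = 139 − 136 = 3
x=65: ŷ = 16 + 2·65 = 146; r = 146.4 − 146 = 0.4
x=70: ŷ = 16 + 2·70 = 156; r = 151.4 − 156 = -4.6
x=75: ŷ = 16 + 2·75 = 166; r = 166.6 − 166 = 0.6
SSE = 1.44 + 2.56 + 7.84 + 1.44 + 1.44 + 9 + 9 + 0.16 + 21.16 + 0.36 = 54.4
s = √(54.4/8) = √6.8 ≈ 2.608

s = 2.608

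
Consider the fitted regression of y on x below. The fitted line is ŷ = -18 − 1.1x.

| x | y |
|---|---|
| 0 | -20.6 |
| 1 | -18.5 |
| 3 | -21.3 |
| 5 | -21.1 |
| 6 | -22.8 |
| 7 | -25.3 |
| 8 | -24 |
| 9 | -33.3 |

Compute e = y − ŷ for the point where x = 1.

ŷ = -18 − 1.1·1 = -19.1
e = -18.5 − (-19.1) = 0.6

e = 0.6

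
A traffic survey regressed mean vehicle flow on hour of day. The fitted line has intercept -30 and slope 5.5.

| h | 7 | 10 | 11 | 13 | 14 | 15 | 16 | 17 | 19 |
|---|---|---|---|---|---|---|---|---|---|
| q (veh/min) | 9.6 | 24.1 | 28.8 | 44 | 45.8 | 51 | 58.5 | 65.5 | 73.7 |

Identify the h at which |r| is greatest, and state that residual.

h=7: q̂ = -30 + 5.5·7 = 8.5; r = 9.6 − 8.5 = 1.1
h=10: q̂ = -30 + 5.5·10 = 25; r = 24.1 − 25 = -0.9
h=11: q̂ = -30 + 5.5·11 = 30.5; r = 28.8 − 30.5 = -1.7
h=13: q̂ = -30 + 5.5·13 = 41.5; r = 44 − 41.5 = 2.5
h=14: q̂ = -30 + 5.5·14 = 47; r = 45.8 − 47 = -1.2
h=15: q̂ = -30 + 5.5·15 = 52.5; r = 51 − 52.5 = -1.5
h=16: q̂ = -30 + 5.5·16 = 58; r = 58.5 − 58 = 0.5
h=17: q̂ = -30 + 5.5·17 = 63.5; r = 65.5 − 63.5 = 2
h=19: q̂ = -30 + 5.5·19 = 74.5; r = 73.7 − 74.5 = -0.8
Largest |r| is 2.5 at h = 13, residual 2.5.

h = 13, r = 2.5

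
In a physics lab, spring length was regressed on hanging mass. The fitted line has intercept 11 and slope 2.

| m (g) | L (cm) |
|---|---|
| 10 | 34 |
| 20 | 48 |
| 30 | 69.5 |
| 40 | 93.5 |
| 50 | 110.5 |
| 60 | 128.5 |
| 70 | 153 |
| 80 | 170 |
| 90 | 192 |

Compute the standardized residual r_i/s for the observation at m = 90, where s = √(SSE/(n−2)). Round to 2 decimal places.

m=10: L̂ = 11 + 2·10 = 31; r = 34 − 31 = 3
m=20: L̂ = 11 + 2·20 = 51; r = 48 − 51 = -3
m=30: L̂ = 11 + 2·30 = 71; r = 69.5 − 71 = -1.5
m=40: L̂ = 11 + 2·40 = 91; r = 93.5 − 91 = 2.5
m=50: L̂ = 11 + 2·50 = 111; r = 110.5 − 111 = -0.5
m=60: L̂ = 11 + 2·60 = 131; r = 128.5 − 131 = -2.5
m=70: L̂ = 11 + 2·70 = 151; r = 153 − 151 = 2
m=80: L̂ = 11 + 2·80 = 171; r = 170 − 171 = -1
m=90: L̂ = 11 + 2·90 = 191; r = 192 − 191 = 1
SSE = 9 + 9 + 2.25 + 6.25 + 0.25 + 6.25 + 4 + 1 + 1 = 39
s = √(39/7) = 2.36039
r/s = 1 / 2.36039 = 0.42

0.42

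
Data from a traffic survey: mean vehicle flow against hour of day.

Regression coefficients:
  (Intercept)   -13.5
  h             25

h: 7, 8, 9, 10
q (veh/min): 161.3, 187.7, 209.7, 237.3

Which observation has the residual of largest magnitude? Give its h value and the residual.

h=7: ŷ = -13.5 + 25·7 = 161.5; r = 161.3 − 161.5 = -0.2
h=8: ŷ = -13.5 + 25·8 = 186.5; r = 187.7 − 186.5 = 1.2
h=9: ŷ = -13.5 + 25·9 = 211.5; r = 209.7 − 211.5 = -1.8
h=10: ŷ = -13.5 + 25·10 = 236.5; r = 237.3 − 236.5 = 0.8
Largest |r| is 1.8 at h = 9, residual -1.8.

h = 9, r = -1.8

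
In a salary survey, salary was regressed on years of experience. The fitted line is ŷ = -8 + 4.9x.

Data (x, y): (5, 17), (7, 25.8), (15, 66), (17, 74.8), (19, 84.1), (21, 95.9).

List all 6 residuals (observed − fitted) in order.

0.5, -0.5, 0.5, -0.5, -1, 1

x=5: ŷ = -8 + 4.9·5 = 16.5; r = 17 − 16.5 = 0.5
x=7: ŷ = -8 + 4.9·7 = 26.3; r = 25.8 − 26.3 = -0.5
x=15: ŷ = -8 + 4.9·15 = 65.5; r = 66 − 65.5 = 0.5
x=17: ŷ = -8 + 4.9·17 = 75.3; r = 74.8 − 75.3 = -0.5
x=19: ŷ = -8 + 4.9·19 = 85.1; r = 84.1 − 85.1 = -1
x=21: ŷ = -8 + 4.9·21 = 94.9; r = 95.9 − 94.9 = 1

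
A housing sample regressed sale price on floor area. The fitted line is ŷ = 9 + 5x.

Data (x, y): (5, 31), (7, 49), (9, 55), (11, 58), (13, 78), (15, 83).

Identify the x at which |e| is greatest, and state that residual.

x=5: ŷ = 9 + 5·5 = 34; e = 31 − 34 = -3
x=7: ŷ = 9 + 5·7 = 44; e = 49 − 44 = 5
x=9: ŷ = 9 + 5·9 = 54; e = 55 − 54 = 1
x=11: ŷ = 9 + 5·11 = 64; e = 58 − 64 = -6
x=13: ŷ = 9 + 5·13 = 74; e = 78 − 74 = 4
x=15: ŷ = 9 + 5·15 = 84; e = 83 − 84 = -1
Largest |e| is 6 at x = 11, residual -6.

x = 11, e = -6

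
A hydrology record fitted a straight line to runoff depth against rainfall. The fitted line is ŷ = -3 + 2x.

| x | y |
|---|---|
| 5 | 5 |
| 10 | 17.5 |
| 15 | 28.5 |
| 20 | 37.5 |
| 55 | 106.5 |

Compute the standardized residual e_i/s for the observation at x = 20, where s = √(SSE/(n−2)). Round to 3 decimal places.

0.327

x=5: ŷ = -3 + 2·5 = 7; e = 5 − 7 = -2
x=10: ŷ = -3 + 2·10 = 17; e = 17.5 − 17 = 0.5
x=15: ŷ = -3 + 2·15 = 27; e = 28.5 − 27 = 1.5
x=20: ŷ = -3 + 2·20 = 37; e = 37.5 − 37 = 0.5
x=55: ŷ = -3 + 2·55 = 107; e = 106.5 − 107 = -0.5
SSE = 4 + 0.25 + 2.25 + 0.25 + 0.25 = 7
s = √(7/3) = 1.52753
e/s = 0.5 / 1.52753 = 0.327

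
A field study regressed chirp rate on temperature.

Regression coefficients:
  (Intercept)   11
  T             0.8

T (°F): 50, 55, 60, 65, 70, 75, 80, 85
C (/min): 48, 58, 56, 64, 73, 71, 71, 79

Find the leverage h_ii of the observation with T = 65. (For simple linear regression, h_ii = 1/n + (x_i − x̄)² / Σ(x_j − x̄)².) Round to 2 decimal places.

h = 0.13

T̄ = (50 + 55 + 60 + 65 + 70 + 75 + 80 + 85)/8 = 67.5
Σ(T − T̄)² = 306.25 + 156.25 + 56.25 + 6.25 + 6.25 + 56.25 + 156.25 + 306.25 = 1050
h = 1/8 + (-2.5)²/1050 = 0.125 + 0.00595238 = 0.13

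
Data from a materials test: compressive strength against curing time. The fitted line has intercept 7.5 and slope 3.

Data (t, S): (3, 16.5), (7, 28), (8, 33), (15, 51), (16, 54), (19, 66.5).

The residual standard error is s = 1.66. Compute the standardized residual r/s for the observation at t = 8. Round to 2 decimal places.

ŷ = 7.5 + 3·8 = 31.5
r = 33 − 31.5 = 1.5
r/s = 1.5 / 1.66 = 0.90

0.90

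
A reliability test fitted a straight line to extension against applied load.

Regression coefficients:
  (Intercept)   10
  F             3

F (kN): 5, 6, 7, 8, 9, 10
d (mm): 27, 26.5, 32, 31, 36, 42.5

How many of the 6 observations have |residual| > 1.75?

3

F=5: ŷ = 10 + 3·5 = 25; e = 27 − 25 = 2
F=6: ŷ = 10 + 3·6 = 28; e = 26.5 − 28 = -1.5
F=7: ŷ = 10 + 3·7 = 31; e = 32 − 31 = 1
F=8: ŷ = 10 + 3·8 = 34; e = 31 − 34 = -3
F=9: ŷ = 10 + 3·9 = 37; e = 36 − 37 = -1
F=10: ŷ = 10 + 3·10 = 40; e = 42.5 − 40 = 2.5
|e| > 1.75: F=5 (|e|=2), F=8 (|e|=3), F=10 (|e|=2.5) → 3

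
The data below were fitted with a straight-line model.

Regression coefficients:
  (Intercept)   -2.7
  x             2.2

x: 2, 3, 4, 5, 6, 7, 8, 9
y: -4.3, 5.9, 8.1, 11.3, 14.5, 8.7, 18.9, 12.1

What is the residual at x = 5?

e = 3

ŷ = -2.7 + 2.2·5 = 8.3
e = 11.3 − 8.3 = 3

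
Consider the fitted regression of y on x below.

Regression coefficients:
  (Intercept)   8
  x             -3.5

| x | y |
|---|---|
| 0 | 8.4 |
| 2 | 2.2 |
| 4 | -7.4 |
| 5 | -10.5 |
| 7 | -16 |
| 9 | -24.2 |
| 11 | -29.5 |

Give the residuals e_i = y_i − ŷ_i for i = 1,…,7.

x=0: ŷ = 8 − 3.5·0 = 8; e = 8.4 − 8 = 0.4
x=2: ŷ = 8 − 3.5·2 = 1; e = 2.2 − 1 = 1.2
x=4: ŷ = 8 − 3.5·4 = -6; e = -7.4 − (-6) = -1.4
x=5: ŷ = 8 − 3.5·5 = -9.5; e = -10.5 − (-9.5) = -1
x=7: ŷ = 8 − 3.5·7 = -16.5; e = -16 − (-16.5) = 0.5
x=9: ŷ = 8 − 3.5·9 = -23.5; e = -24.2 − (-23.5) = -0.7
x=11: ŷ = 8 − 3.5·11 = -30.5; e = -29.5 − (-30.5) = 1

0.4, 1.2, -1.4, -1, 0.5, -0.7, 1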